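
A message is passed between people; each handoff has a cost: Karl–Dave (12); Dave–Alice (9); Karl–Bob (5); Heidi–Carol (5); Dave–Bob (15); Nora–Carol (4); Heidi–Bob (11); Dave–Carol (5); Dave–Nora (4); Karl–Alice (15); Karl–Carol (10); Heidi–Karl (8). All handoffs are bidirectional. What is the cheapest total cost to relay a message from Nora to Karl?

A few of the Nora→Karl routes:
Nora -> Dave -> Carol -> Heidi -> Karl: 4 + 5 + 5 + 8 = 22
Nora -> Carol -> Dave -> Karl: 4 + 5 + 12 = 21
Nora -> Carol -> Heidi -> Karl: 4 + 5 + 8 = 17
Nora -> Dave -> Carol -> Karl: 4 + 5 + 10 = 19
Nora -> Dave -> Karl: 4 + 12 = 16
Nora -> Carol -> Karl: 4 + 10 = 14
Shortest: 14.

14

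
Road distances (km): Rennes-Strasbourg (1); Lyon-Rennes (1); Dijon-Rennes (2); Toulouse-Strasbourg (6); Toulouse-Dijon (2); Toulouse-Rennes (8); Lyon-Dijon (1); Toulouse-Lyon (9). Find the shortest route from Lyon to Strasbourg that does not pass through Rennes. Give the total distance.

9

Paths from Lyon to Strasbourg avoiding Rennes:
Lyon -> Dijon -> Toulouse -> Strasbourg: 1 + 2 + 6 = 9
Lyon -> Toulouse -> Strasbourg: 9 + 6 = 15
Best route has total 9 km.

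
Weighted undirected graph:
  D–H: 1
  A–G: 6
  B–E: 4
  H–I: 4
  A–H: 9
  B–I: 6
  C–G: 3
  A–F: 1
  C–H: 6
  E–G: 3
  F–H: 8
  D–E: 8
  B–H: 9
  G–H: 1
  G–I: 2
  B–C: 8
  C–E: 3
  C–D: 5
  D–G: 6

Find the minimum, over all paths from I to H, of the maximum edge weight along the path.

A few of the I→H routes:
I → H: max(4) = 4
I → G → D → C → H: max(2, 6, 5, 6) = 6
I → G → H: max(2, 1) = 2
I → G → E → C → D → H: max(2, 3, 3, 5, 1) = 5
I → G → C → D → H: max(2, 3, 5, 1) = 5
The minimum achievable maximum is 2.

2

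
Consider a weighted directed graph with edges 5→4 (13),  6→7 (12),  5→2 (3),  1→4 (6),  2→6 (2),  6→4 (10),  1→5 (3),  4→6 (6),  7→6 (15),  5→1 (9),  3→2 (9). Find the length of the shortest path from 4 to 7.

Routes from 4 to 7:
4 -> 6 -> 7: 6 + 12 = 18
The minimum is 18.

18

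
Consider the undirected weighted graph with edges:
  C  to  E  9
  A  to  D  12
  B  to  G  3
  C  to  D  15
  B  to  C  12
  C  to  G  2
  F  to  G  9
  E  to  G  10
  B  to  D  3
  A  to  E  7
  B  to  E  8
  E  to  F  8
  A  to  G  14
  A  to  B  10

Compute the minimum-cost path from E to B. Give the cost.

A few of the E→B routes:
E -> F -> G -> B: 8 + 9 + 3 = 20
E -> B: 8
E -> A -> B: 7 + 10 = 17
E -> G -> B: 10 + 3 = 13
E -> C -> G -> B: 9 + 2 + 3 = 14
Best route has total 8.

8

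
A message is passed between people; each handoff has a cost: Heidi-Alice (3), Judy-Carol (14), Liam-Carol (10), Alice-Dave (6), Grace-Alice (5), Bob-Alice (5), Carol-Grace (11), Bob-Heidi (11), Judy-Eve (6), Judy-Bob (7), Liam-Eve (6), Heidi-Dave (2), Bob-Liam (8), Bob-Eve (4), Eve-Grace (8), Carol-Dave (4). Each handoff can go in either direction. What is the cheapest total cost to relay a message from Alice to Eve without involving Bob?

A few of the Alice→Eve routes:
Alice -> Dave -> Carol -> Liam -> Eve: 6 + 4 + 10 + 6 = 26
Alice -> Heidi -> Dave -> Carol -> Grace -> Eve: 3 + 2 + 4 + 11 + 8 = 28
Alice -> Heidi -> Dave -> Carol -> Liam -> Eve: 3 + 2 + 4 + 10 + 6 = 25
Alice -> Heidi -> Dave -> Carol -> Judy -> Eve: 3 + 2 + 4 + 14 + 6 = 29
Alice -> Dave -> Carol -> Grace -> Eve: 6 + 4 + 11 + 8 = 29
Alice -> Grace -> Eve: 5 + 8 = 13
The minimum is 13.

13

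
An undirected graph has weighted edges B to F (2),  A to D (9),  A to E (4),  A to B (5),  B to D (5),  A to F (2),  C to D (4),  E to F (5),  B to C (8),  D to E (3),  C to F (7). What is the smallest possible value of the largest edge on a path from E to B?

Comparing a few candidate routes:
E -> A -> B: max(4, 5) = 5
E -> F -> B: max(5, 2) = 5
E -> A -> F -> B: max(4, 2, 2) = 4
Best route has worst link 4.

4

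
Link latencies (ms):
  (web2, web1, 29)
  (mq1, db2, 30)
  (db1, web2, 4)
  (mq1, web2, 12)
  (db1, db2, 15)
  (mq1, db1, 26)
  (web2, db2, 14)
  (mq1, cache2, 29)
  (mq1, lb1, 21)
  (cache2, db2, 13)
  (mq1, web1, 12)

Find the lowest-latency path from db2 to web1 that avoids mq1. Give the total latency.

Paths from db2 to web1 avoiding mq1:
db2→web2→web1: 14 + 29 = 43
db2→db1→web2→web1: 15 + 4 + 29 = 48
The minimum is 43 ms.

43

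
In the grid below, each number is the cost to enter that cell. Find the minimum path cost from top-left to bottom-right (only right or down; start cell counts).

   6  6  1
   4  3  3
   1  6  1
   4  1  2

18

Cheapest: [0,0] -> [1,0] -> [2,0] -> [3,0] -> [3,1] -> [3,2]
  6 + 4 + 1 + 4 + 1 + 2 = 18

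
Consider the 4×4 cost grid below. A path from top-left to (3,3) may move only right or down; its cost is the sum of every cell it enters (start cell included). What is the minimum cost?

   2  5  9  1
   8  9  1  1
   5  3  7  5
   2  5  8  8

31

Best path: (0,0) → (0,1) → (0,2) → (0,3) → (1,3) → (2,3) → (3,3)
Cost: 2 + 5 + 9 + 1 + 1 + 5 + 8 = 31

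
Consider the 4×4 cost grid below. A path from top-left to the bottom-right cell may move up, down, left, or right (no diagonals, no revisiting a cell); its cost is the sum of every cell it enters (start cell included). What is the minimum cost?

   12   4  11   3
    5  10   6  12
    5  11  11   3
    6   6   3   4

41

Take [0,0] → [1,0] → [2,0] → [3,0] → [3,1] → [3,2] → [3,3] for a total of 12 + 5 + 5 + 6 + 6 + 3 + 4 = 41.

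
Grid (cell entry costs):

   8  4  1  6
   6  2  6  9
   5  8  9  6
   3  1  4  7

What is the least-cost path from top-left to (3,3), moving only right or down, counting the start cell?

Path r0c0 -> r0c1 -> r1c1 -> r2c1 -> r3c1 -> r3c2 -> r3c3: 8 + 4 + 2 + 8 + 1 + 4 + 7 = 34.
For comparison, the top-then-right route costs 41.

34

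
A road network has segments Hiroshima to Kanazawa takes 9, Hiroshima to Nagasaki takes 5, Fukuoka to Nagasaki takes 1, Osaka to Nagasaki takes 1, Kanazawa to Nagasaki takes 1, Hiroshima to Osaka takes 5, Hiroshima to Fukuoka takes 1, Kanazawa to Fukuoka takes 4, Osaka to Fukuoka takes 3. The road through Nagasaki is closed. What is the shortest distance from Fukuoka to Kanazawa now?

4

Paths from Fukuoka to Kanazawa avoiding Nagasaki:
Fukuoka → Hiroshima → Kanazawa: 1 + 9 = 10
Fukuoka → Osaka → Hiroshima → Kanazawa: 3 + 5 + 9 = 17
Fukuoka → Kanazawa: 4
Shortest: 4.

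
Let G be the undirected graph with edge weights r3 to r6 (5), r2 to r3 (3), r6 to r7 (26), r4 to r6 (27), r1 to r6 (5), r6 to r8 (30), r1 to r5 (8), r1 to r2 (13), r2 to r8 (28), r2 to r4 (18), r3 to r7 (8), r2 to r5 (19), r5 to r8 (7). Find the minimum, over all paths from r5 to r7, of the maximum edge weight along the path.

Comparing a few candidate routes:
r5 -> r1 -> r2 -> r3 -> r7: max(8, 13, 3, 8) = 13
r5 -> r2 -> r1 -> r6 -> r3 -> r7: max(19, 13, 5, 5, 8) = 19
r5 -> r2 -> r3 -> r7: max(19, 3, 8) = 19
r5 -> r1 -> r6 -> r7: max(8, 5, 26) = 26
r5 -> r1 -> r2 -> r3 -> r6 -> r7: max(8, 13, 3, 5, 26) = 26
r5 -> r1 -> r6 -> r3 -> r7: max(8, 5, 5, 8) = 8
The minimum achievable maximum is 8.

8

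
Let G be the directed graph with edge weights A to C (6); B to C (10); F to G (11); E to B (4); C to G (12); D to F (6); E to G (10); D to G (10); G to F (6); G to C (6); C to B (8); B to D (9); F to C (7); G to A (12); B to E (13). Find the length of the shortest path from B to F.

A few of the B→F routes:
B → D → F: 9 + 6 = 15
B → D → G → F: 9 + 10 + 6 = 25
B → C → G → F: 10 + 12 + 6 = 28
Shortest: 15.

15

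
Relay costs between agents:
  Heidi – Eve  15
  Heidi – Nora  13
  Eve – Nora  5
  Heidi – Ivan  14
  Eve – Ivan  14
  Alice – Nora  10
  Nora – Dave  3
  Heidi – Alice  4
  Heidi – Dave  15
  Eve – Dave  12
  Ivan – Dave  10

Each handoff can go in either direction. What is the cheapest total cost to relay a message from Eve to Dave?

Some routes from Eve to Dave:
Eve-Heidi-Nora-Dave: 15 + 13 + 3 = 31
Eve-Dave: 12
Eve-Heidi-Dave: 15 + 15 = 30
Eve-Nora-Dave: 5 + 3 = 8
Eve-Ivan-Dave: 14 + 10 = 24
Best route has total 8.

8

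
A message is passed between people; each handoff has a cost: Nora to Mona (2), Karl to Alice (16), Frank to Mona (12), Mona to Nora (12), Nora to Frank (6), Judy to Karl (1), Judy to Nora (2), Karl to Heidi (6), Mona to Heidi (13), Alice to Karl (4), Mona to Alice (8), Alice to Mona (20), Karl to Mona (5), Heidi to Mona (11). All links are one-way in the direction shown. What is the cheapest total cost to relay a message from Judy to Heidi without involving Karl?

17

Routes from Judy to Heidi avoiding Karl:
Judy→Nora→Mona→Heidi: 2 + 2 + 13 = 17
Judy→Nora→Frank→Mona→Heidi: 2 + 6 + 12 + 13 = 33
Shortest: 17.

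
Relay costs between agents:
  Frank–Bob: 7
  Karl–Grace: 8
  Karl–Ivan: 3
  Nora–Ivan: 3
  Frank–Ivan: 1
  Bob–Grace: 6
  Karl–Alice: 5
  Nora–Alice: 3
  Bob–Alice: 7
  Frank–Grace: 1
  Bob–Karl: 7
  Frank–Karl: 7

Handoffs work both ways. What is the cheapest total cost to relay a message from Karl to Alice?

Checking several routes:
Karl-Ivan-Nora-Alice: 3 + 3 + 3 = 9
Karl-Alice: 5
Karl-Frank-Ivan-Nora-Alice: 7 + 1 + 3 + 3 = 14
Shortest: 5.

5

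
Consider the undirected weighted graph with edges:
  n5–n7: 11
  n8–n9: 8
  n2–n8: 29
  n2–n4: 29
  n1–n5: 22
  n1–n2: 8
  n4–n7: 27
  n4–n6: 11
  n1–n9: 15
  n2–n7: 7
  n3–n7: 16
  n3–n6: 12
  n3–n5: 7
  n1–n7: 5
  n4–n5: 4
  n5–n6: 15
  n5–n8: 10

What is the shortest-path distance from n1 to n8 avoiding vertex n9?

Comparing a few candidate routes:
n1 - n7 - n3 - n5 - n8: 5 + 16 + 7 + 10 = 38
n1 - n7 - n5 - n8: 5 + 11 + 10 = 26
n1 - n2 - n8: 8 + 29 = 37
n1 - n2 - n7 - n5 - n8: 8 + 7 + 11 + 10 = 36
n1 - n5 - n8: 22 + 10 = 32
Best route has total 26.

26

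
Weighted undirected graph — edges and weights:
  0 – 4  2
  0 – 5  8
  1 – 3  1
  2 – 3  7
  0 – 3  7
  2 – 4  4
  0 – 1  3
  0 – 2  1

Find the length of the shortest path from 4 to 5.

10

Routes from 4 to 5:
4 -> 2 -> 3 -> 1 -> 0 -> 5: 4 + 7 + 1 + 3 + 8 = 23
4 -> 2 -> 0 -> 5: 4 + 1 + 8 = 13
4 -> 0 -> 5: 2 + 8 = 10
4 -> 2 -> 3 -> 0 -> 5: 4 + 7 + 7 + 8 = 26
The minimum is 10.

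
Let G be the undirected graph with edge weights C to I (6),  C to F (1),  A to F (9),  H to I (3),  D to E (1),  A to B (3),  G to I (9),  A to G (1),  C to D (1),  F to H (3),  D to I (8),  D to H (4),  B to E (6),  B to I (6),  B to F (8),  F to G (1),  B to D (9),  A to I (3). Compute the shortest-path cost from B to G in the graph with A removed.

9

Comparing a few candidate routes:
B-D-C-F-G: 9 + 1 + 1 + 1 = 12
B-I-H-F-G: 6 + 3 + 3 + 1 = 13
B-E-D-C-F-G: 6 + 1 + 1 + 1 + 1 = 10
B-I-G: 6 + 9 = 15
B-I-C-F-G: 6 + 6 + 1 + 1 = 14
B-F-G: 8 + 1 = 9
Shortest: 9.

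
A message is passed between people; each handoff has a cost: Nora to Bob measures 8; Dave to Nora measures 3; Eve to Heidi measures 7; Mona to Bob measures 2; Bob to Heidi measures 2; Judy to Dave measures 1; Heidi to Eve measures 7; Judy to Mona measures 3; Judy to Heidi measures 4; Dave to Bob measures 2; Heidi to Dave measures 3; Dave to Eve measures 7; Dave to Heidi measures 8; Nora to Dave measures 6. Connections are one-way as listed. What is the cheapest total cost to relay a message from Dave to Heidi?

4

Some routes from Dave to Heidi:
Dave→Nora→Bob→Heidi: 3 + 8 + 2 = 13
Dave→Heidi: 8
Dave→Bob→Heidi: 2 + 2 = 4
Shortest: 4.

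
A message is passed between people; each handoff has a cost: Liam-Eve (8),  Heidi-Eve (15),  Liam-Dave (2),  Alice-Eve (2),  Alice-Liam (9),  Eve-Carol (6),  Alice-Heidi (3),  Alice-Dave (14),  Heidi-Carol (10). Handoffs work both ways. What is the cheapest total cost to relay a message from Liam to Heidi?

Checking several routes:
Liam -> Eve -> Carol -> Heidi: 8 + 6 + 10 = 24
Liam -> Alice -> Heidi: 9 + 3 = 12
Liam -> Eve -> Heidi: 8 + 15 = 23
Liam -> Dave -> Alice -> Heidi: 2 + 14 + 3 = 19
Liam -> Eve -> Alice -> Heidi: 8 + 2 + 3 = 13
Best route has total 12.

12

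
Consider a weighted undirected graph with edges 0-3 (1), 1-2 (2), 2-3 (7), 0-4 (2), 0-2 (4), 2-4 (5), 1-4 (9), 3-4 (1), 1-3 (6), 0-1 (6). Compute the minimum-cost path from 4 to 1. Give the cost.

7

Comparing a few candidate routes:
4-3-0-2-1: 1 + 1 + 4 + 2 = 8
4-2-1: 5 + 2 = 7
4-0-2-1: 2 + 4 + 2 = 8
4-3-1: 1 + 6 = 7
4-0-1: 2 + 6 = 8
The minimum is 7.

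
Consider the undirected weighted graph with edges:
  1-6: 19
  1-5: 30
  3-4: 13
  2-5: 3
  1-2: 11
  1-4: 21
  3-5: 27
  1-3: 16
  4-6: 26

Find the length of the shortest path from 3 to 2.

Checking several routes:
3→4→1→2: 13 + 21 + 11 = 45
3→5→1→2: 27 + 30 + 11 = 68
3→5→2: 27 + 3 = 30
3→1→5→2: 16 + 30 + 3 = 49
3→1→2: 16 + 11 = 27
3→4→1→5→2: 13 + 21 + 30 + 3 = 67
The minimum is 27.

27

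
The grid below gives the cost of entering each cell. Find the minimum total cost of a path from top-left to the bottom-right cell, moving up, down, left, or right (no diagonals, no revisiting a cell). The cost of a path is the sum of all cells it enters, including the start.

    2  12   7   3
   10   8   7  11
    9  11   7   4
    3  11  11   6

Path (0,0) → (1,0) → (1,1) → (1,2) → (2,2) → (2,3) → (3,3): 2 + 10 + 8 + 7 + 7 + 4 + 6 = 44.

44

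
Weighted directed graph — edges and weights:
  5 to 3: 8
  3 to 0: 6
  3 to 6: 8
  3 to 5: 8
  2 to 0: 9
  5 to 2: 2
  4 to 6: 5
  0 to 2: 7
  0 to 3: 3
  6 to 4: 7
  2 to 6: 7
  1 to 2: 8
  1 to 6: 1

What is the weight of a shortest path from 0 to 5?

11

Candidate routes:
0-3-5: 3 + 8 = 11
Shortest: 11.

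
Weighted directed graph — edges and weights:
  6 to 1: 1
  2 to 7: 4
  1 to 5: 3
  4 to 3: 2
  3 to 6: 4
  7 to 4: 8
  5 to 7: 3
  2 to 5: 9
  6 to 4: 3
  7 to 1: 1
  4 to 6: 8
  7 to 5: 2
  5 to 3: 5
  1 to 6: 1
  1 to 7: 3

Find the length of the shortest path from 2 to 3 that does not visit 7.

Routes from 2 to 3 avoiding 7:
2 -> 5 -> 3: 9 + 5 = 14
Shortest: 14.

14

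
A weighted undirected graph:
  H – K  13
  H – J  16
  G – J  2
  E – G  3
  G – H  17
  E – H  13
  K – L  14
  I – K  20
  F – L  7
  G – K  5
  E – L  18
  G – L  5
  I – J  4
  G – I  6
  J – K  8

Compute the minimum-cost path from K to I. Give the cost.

11

Comparing a few candidate routes:
K -> G -> I: 5 + 6 = 11
K -> J -> I: 8 + 4 = 12
K -> G -> J -> I: 5 + 2 + 4 = 11
K -> J -> G -> I: 8 + 2 + 6 = 16
Shortest: 11.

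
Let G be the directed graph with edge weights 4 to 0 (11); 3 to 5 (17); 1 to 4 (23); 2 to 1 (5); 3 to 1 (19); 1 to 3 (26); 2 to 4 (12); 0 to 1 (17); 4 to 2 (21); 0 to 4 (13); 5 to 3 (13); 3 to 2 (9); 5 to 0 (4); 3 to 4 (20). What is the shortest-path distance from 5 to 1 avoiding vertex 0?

Routes from 5 to 1 avoiding 0:
5 - 3 - 4 - 2 - 1: 13 + 20 + 21 + 5 = 59
5 - 3 - 1: 13 + 19 = 32
5 - 3 - 2 - 1: 13 + 9 + 5 = 27
Best route has total 27.

27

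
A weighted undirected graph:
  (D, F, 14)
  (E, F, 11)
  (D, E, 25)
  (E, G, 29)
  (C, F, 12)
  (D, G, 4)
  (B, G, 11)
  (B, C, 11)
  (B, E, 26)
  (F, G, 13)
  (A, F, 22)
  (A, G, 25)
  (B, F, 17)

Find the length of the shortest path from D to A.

29

Some routes from D to A:
D -> F -> A: 14 + 22 = 36
D -> G -> A: 4 + 25 = 29
D -> E -> F -> A: 25 + 11 + 22 = 58
D -> G -> B -> F -> A: 4 + 11 + 17 + 22 = 54
D -> G -> F -> A: 4 + 13 + 22 = 39
D -> F -> G -> A: 14 + 13 + 25 = 52
Best route has total 29.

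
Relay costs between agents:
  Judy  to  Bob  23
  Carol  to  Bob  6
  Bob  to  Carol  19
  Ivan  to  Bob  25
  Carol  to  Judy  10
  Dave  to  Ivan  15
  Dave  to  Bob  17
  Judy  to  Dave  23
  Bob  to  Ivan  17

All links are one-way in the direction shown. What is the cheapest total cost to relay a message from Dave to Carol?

36

Paths from Dave to Carol:
Dave - Ivan - Bob - Carol: 15 + 25 + 19 = 59
Dave - Bob - Carol: 17 + 19 = 36
Best route has total 36.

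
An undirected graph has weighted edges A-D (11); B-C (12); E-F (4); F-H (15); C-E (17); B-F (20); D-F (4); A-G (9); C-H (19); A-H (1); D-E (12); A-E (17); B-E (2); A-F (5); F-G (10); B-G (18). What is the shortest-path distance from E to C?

14

Checking several routes:
E → B → C: 2 + 12 = 14
E → C: 17
E → F → B → C: 4 + 20 + 12 = 36
E → F → A → H → C: 4 + 5 + 1 + 19 = 29
Shortest: 14.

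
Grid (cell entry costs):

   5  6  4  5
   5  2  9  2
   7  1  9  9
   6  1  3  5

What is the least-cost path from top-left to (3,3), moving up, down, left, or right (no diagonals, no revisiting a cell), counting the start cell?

22

Take [0,0] → [1,0] → [1,1] → [2,1] → [3,1] → [3,2] → [3,3] for a total of 5 + 5 + 2 + 1 + 1 + 3 + 5 = 22.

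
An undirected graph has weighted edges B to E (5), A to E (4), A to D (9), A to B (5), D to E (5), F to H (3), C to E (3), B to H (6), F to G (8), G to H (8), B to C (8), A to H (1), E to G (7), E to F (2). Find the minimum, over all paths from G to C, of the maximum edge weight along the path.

7

Comparing a few candidate routes:
G→E→C: max(7, 3) = 7
G→F→E→A→H→B→C: max(8, 2, 4, 1, 6, 8) = 8
G→F→E→C: max(8, 2, 3) = 8
G→F→E→B→C: max(8, 2, 5, 8) = 8
G→F→H→B→E→C: max(8, 3, 6, 5, 3) = 8
G→F→E→A→B→C: max(8, 2, 4, 5, 8) = 8
The minimum achievable maximum is 7.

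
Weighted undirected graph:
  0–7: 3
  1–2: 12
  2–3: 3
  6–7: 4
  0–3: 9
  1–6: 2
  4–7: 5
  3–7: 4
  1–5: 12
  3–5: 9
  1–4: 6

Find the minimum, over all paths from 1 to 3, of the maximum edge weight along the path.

Routes from 1 to 3:
1-6-7-0-3: max(2, 4, 3, 9) = 9
1-5-3: max(12, 9) = 12
1-2-3: max(12, 3) = 12
1-4-7-0-3: max(6, 5, 3, 9) = 9
1-4-7-3: max(6, 5, 4) = 6
1-6-7-3: max(2, 4, 4) = 4
The minimum achievable maximum is 4.

4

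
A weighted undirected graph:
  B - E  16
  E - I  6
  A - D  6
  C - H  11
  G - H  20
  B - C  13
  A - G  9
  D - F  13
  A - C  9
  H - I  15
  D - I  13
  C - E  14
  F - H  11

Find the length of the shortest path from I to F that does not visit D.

A few of the I→F routes:
I - H - F: 15 + 11 = 26
I - E - B - C - H - F: 6 + 16 + 13 + 11 + 11 = 57
I - E - C - H - F: 6 + 14 + 11 + 11 = 42
Shortest: 26.

26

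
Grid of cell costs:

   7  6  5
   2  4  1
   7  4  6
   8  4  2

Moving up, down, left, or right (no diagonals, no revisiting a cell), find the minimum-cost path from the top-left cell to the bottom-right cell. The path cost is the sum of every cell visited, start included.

Take [0,0]→[1,0]→[1,1]→[1,2]→[2,2]→[3,2] for a total of 7 + 2 + 4 + 1 + 6 + 2 = 22.

22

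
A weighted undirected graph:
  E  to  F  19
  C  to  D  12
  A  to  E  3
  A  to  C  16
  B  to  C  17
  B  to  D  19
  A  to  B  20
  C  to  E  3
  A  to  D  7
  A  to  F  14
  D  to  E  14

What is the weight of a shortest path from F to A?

14

Comparing a few candidate routes:
F -> E -> D -> A: 19 + 14 + 7 = 40
F -> E -> C -> D -> A: 19 + 3 + 12 + 7 = 41
F -> E -> C -> B -> A: 19 + 3 + 17 + 20 = 59
F -> E -> C -> A: 19 + 3 + 16 = 38
F -> A: 14
F -> E -> A: 19 + 3 = 22
Best route has total 14.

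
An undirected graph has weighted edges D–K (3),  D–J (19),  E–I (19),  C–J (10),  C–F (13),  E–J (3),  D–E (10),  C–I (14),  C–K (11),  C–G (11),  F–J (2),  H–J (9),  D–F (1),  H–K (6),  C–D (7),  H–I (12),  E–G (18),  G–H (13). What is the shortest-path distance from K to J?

6

Some routes from K to J:
K -> H -> J: 6 + 9 = 15
K -> D -> E -> J: 3 + 10 + 3 = 16
K -> D -> F -> J: 3 + 1 + 2 = 6
Shortest: 6.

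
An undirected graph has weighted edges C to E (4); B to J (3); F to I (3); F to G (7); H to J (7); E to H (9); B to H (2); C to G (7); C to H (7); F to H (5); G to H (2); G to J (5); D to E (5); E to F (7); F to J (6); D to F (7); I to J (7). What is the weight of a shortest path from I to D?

Checking several routes:
I -> F -> H -> C -> E -> D: 3 + 5 + 7 + 4 + 5 = 24
I -> J -> F -> D: 7 + 6 + 7 = 20
I -> F -> H -> E -> D: 3 + 5 + 9 + 5 = 22
I -> F -> D: 3 + 7 = 10
I -> J -> B -> H -> F -> D: 7 + 3 + 2 + 5 + 7 = 24
I -> F -> E -> D: 3 + 7 + 5 = 15
The minimum is 10.

10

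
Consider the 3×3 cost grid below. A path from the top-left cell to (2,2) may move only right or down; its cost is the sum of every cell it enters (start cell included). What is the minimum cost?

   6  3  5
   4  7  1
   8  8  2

Best path: [0,0] → [0,1] → [0,2] → [1,2] → [2,2]
Cost: 6 + 3 + 5 + 1 + 2 = 17

17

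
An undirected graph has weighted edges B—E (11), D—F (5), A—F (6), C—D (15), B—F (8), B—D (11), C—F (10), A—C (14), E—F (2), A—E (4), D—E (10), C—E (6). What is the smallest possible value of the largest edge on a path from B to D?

8

Comparing a few candidate routes:
B - F - C - E - D: max(8, 10, 6, 10) = 10
B - F - E - D: max(8, 2, 10) = 10
B - F - D: max(8, 5) = 8
B - F - A - E - D: max(8, 6, 4, 10) = 10
B - E - F - D: max(11, 2, 5) = 11
B - D: max(11) = 11
Best route has worst link 8.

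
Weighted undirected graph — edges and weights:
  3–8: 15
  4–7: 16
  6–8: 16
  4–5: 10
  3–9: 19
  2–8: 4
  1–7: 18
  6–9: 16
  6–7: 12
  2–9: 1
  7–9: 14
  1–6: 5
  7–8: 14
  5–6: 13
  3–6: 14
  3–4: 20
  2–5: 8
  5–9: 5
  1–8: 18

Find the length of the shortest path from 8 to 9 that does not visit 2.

A few of the 8→9 routes:
8 → 3 → 9: 15 + 19 = 34
8 → 7 → 9: 14 + 14 = 28
8 → 1 → 6 → 9: 18 + 5 + 16 = 39
8 → 6 → 9: 16 + 16 = 32
8 → 1 → 6 → 5 → 9: 18 + 5 + 13 + 5 = 41
8 → 6 → 5 → 9: 16 + 13 + 5 = 34
Best route has total 28.

28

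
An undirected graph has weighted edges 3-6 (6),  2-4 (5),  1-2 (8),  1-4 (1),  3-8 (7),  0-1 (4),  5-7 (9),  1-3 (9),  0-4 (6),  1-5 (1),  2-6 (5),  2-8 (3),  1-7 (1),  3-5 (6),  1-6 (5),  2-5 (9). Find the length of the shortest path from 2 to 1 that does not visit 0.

A few of the 2→1 routes:
2→4→1: 5 + 1 = 6
2→1: 8
2→6→1: 5 + 5 = 10
Shortest: 6.

6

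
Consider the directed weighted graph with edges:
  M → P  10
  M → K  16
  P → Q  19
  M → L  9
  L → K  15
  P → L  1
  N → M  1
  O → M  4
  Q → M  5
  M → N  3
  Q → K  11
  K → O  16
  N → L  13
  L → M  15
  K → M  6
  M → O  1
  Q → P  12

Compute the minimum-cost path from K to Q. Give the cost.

35

Paths from K to Q:
K - O - M - P - Q: 16 + 4 + 10 + 19 = 49
K - M - P - Q: 6 + 10 + 19 = 35
The minimum is 35.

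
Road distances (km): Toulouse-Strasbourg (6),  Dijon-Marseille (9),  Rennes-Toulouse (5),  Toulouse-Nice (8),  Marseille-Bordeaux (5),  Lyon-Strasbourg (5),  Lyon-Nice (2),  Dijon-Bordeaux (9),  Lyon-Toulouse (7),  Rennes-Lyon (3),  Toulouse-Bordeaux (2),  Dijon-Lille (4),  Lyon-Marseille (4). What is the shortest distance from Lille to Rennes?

Checking several routes:
Lille-Dijon-Marseille-Bordeaux-Toulouse-Rennes: 4 + 9 + 5 + 2 + 5 = 25
Lille-Dijon-Bordeaux-Toulouse-Rennes: 4 + 9 + 2 + 5 = 20
Lille-Dijon-Marseille-Lyon-Rennes: 4 + 9 + 4 + 3 = 20
Lille-Dijon-Bordeaux-Toulouse-Lyon-Rennes: 4 + 9 + 2 + 7 + 3 = 25
Best route has total 20 km.

20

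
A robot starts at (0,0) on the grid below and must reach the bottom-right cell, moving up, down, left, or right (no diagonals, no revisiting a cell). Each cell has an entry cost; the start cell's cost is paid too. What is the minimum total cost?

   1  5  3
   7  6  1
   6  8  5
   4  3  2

Cheapest: [0,0] -> [0,1] -> [0,2] -> [1,2] -> [2,2] -> [3,2]
  1 + 5 + 3 + 1 + 5 + 2 = 17

17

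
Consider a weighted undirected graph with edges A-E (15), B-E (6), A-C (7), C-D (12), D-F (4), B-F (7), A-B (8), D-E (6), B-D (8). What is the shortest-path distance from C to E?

Some routes from C to E:
C - D - E: 12 + 6 = 18
C - A - B - E: 7 + 8 + 6 = 21
C - D - B - E: 12 + 8 + 6 = 26
C - A - B - D - E: 7 + 8 + 8 + 6 = 29
C - A - E: 7 + 15 = 22
C - D - F - B - E: 12 + 4 + 7 + 6 = 29
The minimum is 18.

18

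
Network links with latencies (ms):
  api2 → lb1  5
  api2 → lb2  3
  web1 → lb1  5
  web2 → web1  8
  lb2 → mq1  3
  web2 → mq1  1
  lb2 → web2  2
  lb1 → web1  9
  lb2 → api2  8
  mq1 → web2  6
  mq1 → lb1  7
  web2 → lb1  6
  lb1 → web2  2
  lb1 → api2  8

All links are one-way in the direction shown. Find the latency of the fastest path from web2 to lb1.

Paths from web2 to lb1:
web2-web1-lb1: 8 + 5 = 13
web2-lb1: 6
web2-mq1-lb1: 1 + 7 = 8
Shortest: 6 ms.

6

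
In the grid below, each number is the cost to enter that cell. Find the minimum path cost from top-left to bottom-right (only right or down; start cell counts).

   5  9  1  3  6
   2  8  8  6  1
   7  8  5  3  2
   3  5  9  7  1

28

Best path: (0,0) → (0,1) → (0,2) → (0,3) → (0,4) → (1,4) → (2,4) → (3,4)
Cost: 5 + 9 + 1 + 3 + 6 + 1 + 2 + 1 = 28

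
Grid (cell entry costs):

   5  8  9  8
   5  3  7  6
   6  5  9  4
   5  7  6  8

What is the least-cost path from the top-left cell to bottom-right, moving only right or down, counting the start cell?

Take (0,0) -> (1,0) -> (1,1) -> (1,2) -> (1,3) -> (2,3) -> (3,3) for a total of 5 + 5 + 3 + 7 + 6 + 4 + 8 = 38.

38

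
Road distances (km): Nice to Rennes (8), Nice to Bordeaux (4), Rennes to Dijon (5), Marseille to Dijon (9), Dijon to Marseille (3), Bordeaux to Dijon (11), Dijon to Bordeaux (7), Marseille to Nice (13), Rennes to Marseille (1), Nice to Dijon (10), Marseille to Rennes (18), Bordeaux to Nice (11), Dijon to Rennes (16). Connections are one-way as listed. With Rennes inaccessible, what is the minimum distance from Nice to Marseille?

Paths from Nice to Marseille avoiding Rennes:
Nice→Dijon→Marseille: 10 + 3 = 13
Nice→Bordeaux→Dijon→Marseille: 4 + 11 + 3 = 18
Shortest: 13 km.

13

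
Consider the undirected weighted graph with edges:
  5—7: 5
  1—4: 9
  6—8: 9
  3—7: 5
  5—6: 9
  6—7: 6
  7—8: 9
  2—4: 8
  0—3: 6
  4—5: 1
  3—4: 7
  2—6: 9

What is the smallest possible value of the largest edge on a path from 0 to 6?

6

Comparing a few candidate routes:
0 -> 3 -> 4 -> 5 -> 6: max(6, 7, 1, 9) = 9
0 -> 3 -> 7 -> 5 -> 6: max(6, 5, 5, 9) = 9
0 -> 3 -> 7 -> 6: max(6, 5, 6) = 6
0 -> 3 -> 4 -> 5 -> 7 -> 8 -> 6: max(6, 7, 1, 5, 9, 9) = 9
0 -> 3 -> 4 -> 2 -> 6: max(6, 7, 8, 9) = 9
0 -> 3 -> 4 -> 5 -> 7 -> 6: max(6, 7, 1, 5, 6) = 7
Smallest bottleneck: 6.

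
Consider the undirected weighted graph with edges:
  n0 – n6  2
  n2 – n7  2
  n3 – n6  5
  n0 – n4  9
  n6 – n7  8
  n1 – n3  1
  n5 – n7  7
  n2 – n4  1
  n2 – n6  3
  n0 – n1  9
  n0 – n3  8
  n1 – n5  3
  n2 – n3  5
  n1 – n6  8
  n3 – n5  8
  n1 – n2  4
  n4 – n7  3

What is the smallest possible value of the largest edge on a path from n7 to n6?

Some routes from n7 to n6:
n7 → n4 → n2 → n6: max(3, 1, 3) = 3
n7 → n2 → n6: max(2, 3) = 3
n7 → n2 → n1 → n3 → n6: max(2, 4, 1, 5) = 5
Smallest bottleneck: 3.

3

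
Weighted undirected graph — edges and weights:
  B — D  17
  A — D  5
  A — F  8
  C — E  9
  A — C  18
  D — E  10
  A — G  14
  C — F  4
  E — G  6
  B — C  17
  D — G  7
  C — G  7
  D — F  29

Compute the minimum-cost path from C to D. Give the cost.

14

Checking several routes:
C - G - D: 7 + 7 = 14
C - F - A - D: 4 + 8 + 5 = 17
C - E - D: 9 + 10 = 19
C - E - G - D: 9 + 6 + 7 = 22
Best route has total 14.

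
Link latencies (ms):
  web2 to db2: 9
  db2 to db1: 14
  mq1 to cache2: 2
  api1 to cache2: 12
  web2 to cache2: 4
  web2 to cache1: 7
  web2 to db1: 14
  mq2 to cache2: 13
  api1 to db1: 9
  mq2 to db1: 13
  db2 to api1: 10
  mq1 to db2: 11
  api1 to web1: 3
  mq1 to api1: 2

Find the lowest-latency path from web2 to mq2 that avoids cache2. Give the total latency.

Candidate routes:
web2 - db2 - db1 - mq2: 9 + 14 + 13 = 36
web2 - db2 - mq1 - api1 - db1 - mq2: 9 + 11 + 2 + 9 + 13 = 44
web2 - db2 - api1 - db1 - mq2: 9 + 10 + 9 + 13 = 41
web2 - db1 - mq2: 14 + 13 = 27
Best route has total 27 ms.

27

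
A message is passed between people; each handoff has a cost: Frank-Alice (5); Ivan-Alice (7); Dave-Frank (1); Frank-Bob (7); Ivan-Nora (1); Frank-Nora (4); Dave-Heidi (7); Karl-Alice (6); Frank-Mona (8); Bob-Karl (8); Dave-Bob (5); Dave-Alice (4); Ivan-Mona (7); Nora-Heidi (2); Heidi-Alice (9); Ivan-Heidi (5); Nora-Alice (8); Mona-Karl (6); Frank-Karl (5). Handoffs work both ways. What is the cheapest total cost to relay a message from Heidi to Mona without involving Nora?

12

Checking several routes:
Heidi→Ivan→Mona: 5 + 7 = 12
Heidi→Dave→Frank→Karl→Mona: 7 + 1 + 5 + 6 = 19
Heidi→Dave→Frank→Mona: 7 + 1 + 8 = 16
The minimum is 12.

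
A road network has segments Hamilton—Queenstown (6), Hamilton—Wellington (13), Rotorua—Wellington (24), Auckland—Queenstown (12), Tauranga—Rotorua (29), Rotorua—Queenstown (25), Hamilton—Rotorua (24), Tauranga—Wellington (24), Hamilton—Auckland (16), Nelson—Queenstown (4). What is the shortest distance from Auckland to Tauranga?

A few of the Auckland→Tauranga routes:
Auckland → Queenstown → Hamilton → Wellington → Tauranga: 12 + 6 + 13 + 24 = 55
Auckland → Queenstown → Rotorua → Tauranga: 12 + 25 + 29 = 66
Auckland → Hamilton → Wellington → Tauranga: 16 + 13 + 24 = 53
The minimum is 53.

53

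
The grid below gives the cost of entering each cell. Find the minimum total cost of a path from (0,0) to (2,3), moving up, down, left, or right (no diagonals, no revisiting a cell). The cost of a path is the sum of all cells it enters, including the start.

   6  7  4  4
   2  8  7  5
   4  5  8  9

Take r0c0 → r1c0 → r2c0 → r2c1 → r2c2 → r2c3 for a total of 6 + 2 + 4 + 5 + 8 + 9 = 34.

34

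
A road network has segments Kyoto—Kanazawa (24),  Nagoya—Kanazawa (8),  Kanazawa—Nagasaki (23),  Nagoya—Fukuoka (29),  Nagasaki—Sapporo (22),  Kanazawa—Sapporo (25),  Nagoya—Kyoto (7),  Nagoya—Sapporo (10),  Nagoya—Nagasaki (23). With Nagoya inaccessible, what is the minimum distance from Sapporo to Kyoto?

Paths from Sapporo to Kyoto avoiding Nagoya:
Sapporo→Nagasaki→Kanazawa→Kyoto: 22 + 23 + 24 = 69
Sapporo→Kanazawa→Kyoto: 25 + 24 = 49
The minimum is 49.

49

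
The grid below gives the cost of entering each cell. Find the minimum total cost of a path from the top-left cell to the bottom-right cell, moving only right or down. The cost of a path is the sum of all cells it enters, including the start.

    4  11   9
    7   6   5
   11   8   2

24

Cheapest: (0,0) (1,0) (1,1) (1,2) (2,2)
  4 + 7 + 6 + 5 + 2 = 24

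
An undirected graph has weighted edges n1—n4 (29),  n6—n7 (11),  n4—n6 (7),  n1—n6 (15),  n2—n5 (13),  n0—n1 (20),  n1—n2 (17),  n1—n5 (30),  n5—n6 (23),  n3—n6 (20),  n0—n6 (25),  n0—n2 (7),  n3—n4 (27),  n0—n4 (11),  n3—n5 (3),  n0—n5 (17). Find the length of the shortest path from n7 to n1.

26

A few of the n7→n1 routes:
n7-n6-n0-n2-n1: 11 + 25 + 7 + 17 = 60
n7-n6-n4-n0-n1: 11 + 7 + 11 + 20 = 49
n7-n6-n4-n1: 11 + 7 + 29 = 47
n7-n6-n1: 11 + 15 = 26
n7-n6-n4-n0-n2-n1: 11 + 7 + 11 + 7 + 17 = 53
n7-n6-n0-n1: 11 + 25 + 20 = 56
The minimum is 26.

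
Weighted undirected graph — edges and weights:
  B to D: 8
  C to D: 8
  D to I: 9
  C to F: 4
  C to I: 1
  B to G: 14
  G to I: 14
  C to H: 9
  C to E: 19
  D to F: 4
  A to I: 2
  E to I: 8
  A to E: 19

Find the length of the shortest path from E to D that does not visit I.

27

Routes from E to D avoiding I:
E - C - F - D: 19 + 4 + 4 = 27
E - C - D: 19 + 8 = 27
The minimum is 27.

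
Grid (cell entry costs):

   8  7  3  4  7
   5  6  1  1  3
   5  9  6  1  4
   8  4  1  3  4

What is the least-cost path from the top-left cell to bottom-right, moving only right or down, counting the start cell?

Cheapest: (0,0) → (0,1) → (0,2) → (1,2) → (1,3) → (2,3) → (3,3) → (3,4)
  8 + 7 + 3 + 1 + 1 + 1 + 3 + 4 = 28

28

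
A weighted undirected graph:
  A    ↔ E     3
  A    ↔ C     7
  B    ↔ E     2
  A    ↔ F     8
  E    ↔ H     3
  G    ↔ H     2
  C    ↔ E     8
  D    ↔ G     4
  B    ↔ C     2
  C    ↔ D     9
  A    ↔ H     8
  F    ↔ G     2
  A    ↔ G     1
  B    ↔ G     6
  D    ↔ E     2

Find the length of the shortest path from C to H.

7

Some routes from C to H:
C→B→E→H: 2 + 2 + 3 = 7
C→B→E→A→G→H: 2 + 2 + 3 + 1 + 2 = 10
C→B→E→D→G→H: 2 + 2 + 2 + 4 + 2 = 12
C→A→G→H: 7 + 1 + 2 = 10
C→B→G→H: 2 + 6 + 2 = 10
C→E→H: 8 + 3 = 11
Best route has total 7.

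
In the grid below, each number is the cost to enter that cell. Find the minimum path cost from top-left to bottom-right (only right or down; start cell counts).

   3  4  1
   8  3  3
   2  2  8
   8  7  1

One optimal route is r0c0 -> r0c1 -> r0c2 -> r1c2 -> r2c2 -> r3c2.
Its cost is 3 + 4 + 1 + 3 + 8 + 1 = 20.

20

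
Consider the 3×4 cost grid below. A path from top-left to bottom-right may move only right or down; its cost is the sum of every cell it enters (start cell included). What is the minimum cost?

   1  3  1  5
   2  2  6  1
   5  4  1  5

Best path: r0c0 → r1c0 → r1c1 → r2c1 → r2c2 → r2c3
Cost: 1 + 2 + 2 + 4 + 1 + 5 = 15
For comparison, the top-then-right route costs 16.

15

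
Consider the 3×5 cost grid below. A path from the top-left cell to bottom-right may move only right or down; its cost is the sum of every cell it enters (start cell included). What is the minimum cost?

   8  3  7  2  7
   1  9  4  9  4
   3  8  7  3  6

Best path: r0c0 → r1c0 → r2c0 → r2c1 → r2c2 → r2c3 → r2c4
Cost: 8 + 1 + 3 + 8 + 7 + 3 + 6 = 36

36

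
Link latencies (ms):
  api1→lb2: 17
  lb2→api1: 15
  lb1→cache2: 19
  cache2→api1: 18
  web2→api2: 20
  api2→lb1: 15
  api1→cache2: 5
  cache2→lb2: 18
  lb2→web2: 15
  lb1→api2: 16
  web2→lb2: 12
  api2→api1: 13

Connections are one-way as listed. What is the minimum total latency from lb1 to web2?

Routes from lb1 to web2:
lb1 -> api2 -> api1 -> lb2 -> web2: 16 + 13 + 17 + 15 = 61
lb1 -> api2 -> api1 -> cache2 -> lb2 -> web2: 16 + 13 + 5 + 18 + 15 = 67
lb1 -> cache2 -> lb2 -> web2: 19 + 18 + 15 = 52
lb1 -> cache2 -> api1 -> lb2 -> web2: 19 + 18 + 17 + 15 = 69
Shortest: 52 ms.

52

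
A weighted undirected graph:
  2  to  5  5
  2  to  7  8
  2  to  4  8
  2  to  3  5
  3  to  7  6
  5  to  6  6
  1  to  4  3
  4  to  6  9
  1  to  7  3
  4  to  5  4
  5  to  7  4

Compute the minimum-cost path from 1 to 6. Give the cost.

12

Comparing a few candidate routes:
1 -> 4 -> 6: 3 + 9 = 12
1 -> 7 -> 5 -> 6: 3 + 4 + 6 = 13
1 -> 7 -> 5 -> 4 -> 6: 3 + 4 + 4 + 9 = 20
1 -> 4 -> 5 -> 6: 3 + 4 + 6 = 13
The minimum is 12.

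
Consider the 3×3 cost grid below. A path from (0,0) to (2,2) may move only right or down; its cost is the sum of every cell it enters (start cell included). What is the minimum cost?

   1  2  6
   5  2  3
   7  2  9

Best path: (0,0) → (0,1) → (1,1) → (2,1) → (2,2)
Cost: 1 + 2 + 2 + 2 + 9 = 16
For comparison, the top-then-right route costs 21.

16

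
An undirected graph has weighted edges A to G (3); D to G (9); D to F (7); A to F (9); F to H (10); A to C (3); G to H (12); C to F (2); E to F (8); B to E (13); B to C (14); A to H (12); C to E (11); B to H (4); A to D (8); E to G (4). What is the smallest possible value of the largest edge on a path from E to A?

A few of the E→A routes:
E - F - D - A: max(8, 7, 8) = 8
E - G - A: max(4, 3) = 4
E - F - C - A: max(8, 2, 3) = 8
Smallest bottleneck: 4.

4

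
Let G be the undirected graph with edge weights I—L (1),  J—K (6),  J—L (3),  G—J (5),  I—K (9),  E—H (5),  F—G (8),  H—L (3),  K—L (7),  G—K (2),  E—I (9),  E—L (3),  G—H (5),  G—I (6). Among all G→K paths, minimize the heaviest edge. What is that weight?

2

A few of the G→K routes:
G→K: max(2) = 2
G→H→L→J→K: max(5, 3, 3, 6) = 6
G→I→L→J→K: max(6, 1, 3, 6) = 6
Smallest bottleneck: 2.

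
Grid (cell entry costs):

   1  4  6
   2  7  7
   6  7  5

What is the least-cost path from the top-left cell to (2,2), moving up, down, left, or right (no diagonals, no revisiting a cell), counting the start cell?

One optimal route is r0c0 → r1c0 → r2c0 → r2c1 → r2c2.
Its cost is 1 + 2 + 6 + 7 + 5 = 21.

21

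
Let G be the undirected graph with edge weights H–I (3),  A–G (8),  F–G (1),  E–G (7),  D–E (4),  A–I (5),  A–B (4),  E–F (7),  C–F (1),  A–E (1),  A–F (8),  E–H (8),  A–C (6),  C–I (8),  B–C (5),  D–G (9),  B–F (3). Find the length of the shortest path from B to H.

Comparing a few candidate routes:
B -> A -> E -> H: 4 + 1 + 8 = 13
B -> F -> C -> I -> H: 3 + 1 + 8 + 3 = 15
B -> A -> I -> H: 4 + 5 + 3 = 12
Shortest: 12.

12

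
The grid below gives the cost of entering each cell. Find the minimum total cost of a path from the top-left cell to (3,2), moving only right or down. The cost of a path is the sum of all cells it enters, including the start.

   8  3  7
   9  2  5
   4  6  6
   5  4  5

28

One optimal route is (0,0) (0,1) (1,1) (2,1) (3,1) (3,2).
Its cost is 8 + 3 + 2 + 6 + 4 + 5 = 28.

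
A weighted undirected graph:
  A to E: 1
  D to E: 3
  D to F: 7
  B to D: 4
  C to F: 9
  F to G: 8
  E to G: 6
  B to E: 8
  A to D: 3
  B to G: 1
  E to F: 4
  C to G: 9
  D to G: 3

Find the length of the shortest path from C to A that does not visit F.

15

A few of the C→A routes:
C→G→B→D→E→A: 9 + 1 + 4 + 3 + 1 = 18
C→G→D→E→A: 9 + 3 + 3 + 1 = 16
C→G→B→D→A: 9 + 1 + 4 + 3 = 17
C→G→D→A: 9 + 3 + 3 = 15
C→G→E→A: 9 + 6 + 1 = 16
Shortest: 15.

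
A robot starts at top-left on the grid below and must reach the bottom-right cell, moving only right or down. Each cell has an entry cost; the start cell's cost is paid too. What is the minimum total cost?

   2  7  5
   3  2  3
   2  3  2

Path (0,0) -> (1,0) -> (1,1) -> (1,2) -> (2,2): 2 + 3 + 2 + 3 + 2 = 12.

12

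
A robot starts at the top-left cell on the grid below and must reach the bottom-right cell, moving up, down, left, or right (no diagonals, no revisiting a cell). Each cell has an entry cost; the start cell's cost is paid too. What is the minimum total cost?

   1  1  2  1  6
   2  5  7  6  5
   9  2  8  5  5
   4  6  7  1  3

20

Cheapest: [0,0]→[0,1]→[0,2]→[0,3]→[1,3]→[2,3]→[3,3]→[3,4]
  1 + 1 + 2 + 1 + 6 + 5 + 1 + 3 = 20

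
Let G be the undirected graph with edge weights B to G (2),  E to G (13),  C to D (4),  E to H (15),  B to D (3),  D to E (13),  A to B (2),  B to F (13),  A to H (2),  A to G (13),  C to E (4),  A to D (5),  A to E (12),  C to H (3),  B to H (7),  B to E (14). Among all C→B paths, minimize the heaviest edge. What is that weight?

Some routes from C to B:
C→D→A→B: max(4, 5, 2) = 5
C→H→A→B: max(3, 2, 2) = 3
C→D→B: max(4, 3) = 4
C→H→A→D→B: max(3, 2, 5, 3) = 5
Best route has worst link 3.

3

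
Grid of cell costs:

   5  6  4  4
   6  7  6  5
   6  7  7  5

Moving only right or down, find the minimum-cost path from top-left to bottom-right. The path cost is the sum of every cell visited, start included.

29

Best path: [0,0]→[0,1]→[0,2]→[0,3]→[1,3]→[2,3]
Cost: 5 + 6 + 4 + 4 + 5 + 5 = 29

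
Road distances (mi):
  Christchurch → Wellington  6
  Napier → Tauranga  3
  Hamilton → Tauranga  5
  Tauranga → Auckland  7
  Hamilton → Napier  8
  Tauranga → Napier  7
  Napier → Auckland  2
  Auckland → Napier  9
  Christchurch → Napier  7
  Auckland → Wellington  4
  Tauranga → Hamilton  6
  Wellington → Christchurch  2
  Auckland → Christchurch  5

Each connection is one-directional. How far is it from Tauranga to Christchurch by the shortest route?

Some routes from Tauranga to Christchurch:
Tauranga → Auckland → Wellington → Christchurch: 7 + 4 + 2 = 13
Tauranga → Auckland → Christchurch: 7 + 5 = 12
Tauranga → Napier → Auckland → Wellington → Christchurch: 7 + 2 + 4 + 2 = 15
Tauranga → Napier → Auckland → Christchurch: 7 + 2 + 5 = 14
The minimum is 12 mi.

12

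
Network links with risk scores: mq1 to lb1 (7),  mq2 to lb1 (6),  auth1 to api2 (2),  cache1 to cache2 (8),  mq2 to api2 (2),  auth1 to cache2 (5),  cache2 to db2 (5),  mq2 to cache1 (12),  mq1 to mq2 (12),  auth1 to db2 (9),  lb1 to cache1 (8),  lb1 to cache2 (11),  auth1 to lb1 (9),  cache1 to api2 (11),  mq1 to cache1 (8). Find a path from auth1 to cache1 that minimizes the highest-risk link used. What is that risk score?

8

Comparing a few candidate routes:
auth1 - lb1 - cache1: max(9, 8) = 9
auth1 - api2 - mq2 - lb1 - mq1 - cache1: max(2, 2, 6, 7, 8) = 8
auth1 - api2 - mq2 - lb1 - cache1: max(2, 2, 6, 8) = 8
auth1 - cache2 - cache1: max(5, 8) = 8
auth1 - lb1 - mq1 - cache1: max(9, 7, 8) = 9
The minimum achievable maximum is 8.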